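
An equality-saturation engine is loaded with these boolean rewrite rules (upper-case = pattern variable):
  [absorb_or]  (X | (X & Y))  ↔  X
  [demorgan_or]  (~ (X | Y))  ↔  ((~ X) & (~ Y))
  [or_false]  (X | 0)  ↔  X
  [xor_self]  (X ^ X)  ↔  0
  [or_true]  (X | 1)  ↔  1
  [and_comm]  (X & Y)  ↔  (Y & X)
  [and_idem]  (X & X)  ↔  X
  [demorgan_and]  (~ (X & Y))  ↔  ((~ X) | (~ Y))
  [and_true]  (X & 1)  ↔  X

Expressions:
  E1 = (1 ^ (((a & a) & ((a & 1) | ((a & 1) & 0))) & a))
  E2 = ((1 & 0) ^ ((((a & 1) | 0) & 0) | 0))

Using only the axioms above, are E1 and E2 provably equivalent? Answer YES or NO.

NO

The axioms are sound identities: if E1 ↔* E2 then E1 and E2 evaluate identically under any assignment.
Under a=0: E1 evaluates to 1, E2 to 0. Distinct ⇒ no rewrite sequence connects them.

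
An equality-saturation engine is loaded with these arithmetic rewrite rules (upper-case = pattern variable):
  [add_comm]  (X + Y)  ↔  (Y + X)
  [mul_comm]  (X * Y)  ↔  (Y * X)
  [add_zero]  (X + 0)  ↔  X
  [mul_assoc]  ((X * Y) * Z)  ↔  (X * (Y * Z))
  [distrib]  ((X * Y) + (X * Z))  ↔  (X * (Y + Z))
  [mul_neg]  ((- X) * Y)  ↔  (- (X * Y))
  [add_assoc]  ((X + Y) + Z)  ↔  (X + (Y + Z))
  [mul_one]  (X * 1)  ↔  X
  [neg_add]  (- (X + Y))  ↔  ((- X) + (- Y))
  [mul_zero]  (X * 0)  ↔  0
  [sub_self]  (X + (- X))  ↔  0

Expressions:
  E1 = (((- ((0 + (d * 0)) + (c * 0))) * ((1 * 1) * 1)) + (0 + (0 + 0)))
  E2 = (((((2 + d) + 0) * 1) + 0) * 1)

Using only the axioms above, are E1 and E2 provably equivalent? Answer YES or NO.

All listed rules preserve value, hence provable equivalence implies equal values everywhere; look for a separating assignment.
c=0, d=0 gives E1 ↦ 0, E2 ↦ 2; values differ ⇒ not provably equivalent.

NO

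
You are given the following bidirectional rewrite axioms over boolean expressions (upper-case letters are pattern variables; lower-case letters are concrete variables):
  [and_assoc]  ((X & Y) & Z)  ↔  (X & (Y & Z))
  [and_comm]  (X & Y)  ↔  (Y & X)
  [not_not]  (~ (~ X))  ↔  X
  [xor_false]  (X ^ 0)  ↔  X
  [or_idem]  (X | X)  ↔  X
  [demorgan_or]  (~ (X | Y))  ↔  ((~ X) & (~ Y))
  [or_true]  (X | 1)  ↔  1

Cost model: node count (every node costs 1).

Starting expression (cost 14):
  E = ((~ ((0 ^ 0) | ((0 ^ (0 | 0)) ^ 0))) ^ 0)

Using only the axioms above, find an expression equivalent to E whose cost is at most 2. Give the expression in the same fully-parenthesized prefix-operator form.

(~ 0)   [cost 2]

1. [xor_false →] ((0 ^ (0 | 0)) ^ 0)  →  (0 ^ (0 | 0));  E = ((~ ((0 ^ 0) | (0 ^ (0 | 0)))) ^ 0)
2. [or_idem →] (0 | 0)  →  0;  E = ((~ ((0 ^ 0) | (0 ^ 0))) ^ 0)
3. [or_idem →] ((0 ^ 0) | (0 ^ 0))  →  (0 ^ 0);  E = ((~ (0 ^ 0)) ^ 0)
4. [xor_false →] ((~ (0 ^ 0)) ^ 0)  →  (~ (0 ^ 0))
5. [xor_false →] (0 ^ 0)  →  0;  cost 2 ≤ 2, done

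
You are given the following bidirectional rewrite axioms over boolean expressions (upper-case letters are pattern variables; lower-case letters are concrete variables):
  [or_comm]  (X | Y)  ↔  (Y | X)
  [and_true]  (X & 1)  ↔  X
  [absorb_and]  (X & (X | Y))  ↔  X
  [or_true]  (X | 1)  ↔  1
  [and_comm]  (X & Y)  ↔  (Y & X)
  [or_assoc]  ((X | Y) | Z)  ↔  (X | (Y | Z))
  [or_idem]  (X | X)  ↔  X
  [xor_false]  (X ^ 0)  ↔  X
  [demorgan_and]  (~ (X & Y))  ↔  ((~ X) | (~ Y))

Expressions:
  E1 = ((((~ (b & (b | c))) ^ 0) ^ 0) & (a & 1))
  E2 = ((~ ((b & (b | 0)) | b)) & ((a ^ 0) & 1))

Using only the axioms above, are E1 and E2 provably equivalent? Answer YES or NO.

step 1: xor_false (→) rewrites (((~ (b & (b | c))) ^ 0) ^ 0) into ((~ (b & (b | c))) ^ 0), now (((~ (b & (b | c))) ^ 0) & (a & 1))
step 2: absorb_and (→) rewrites (b & (b | c)) into b, now (((~ b) ^ 0) & (a & 1))
step 3: xor_false (→) rewrites ((~ b) ^ 0) into (~ b), now ((~ b) & (a & 1))
step 4: or_idem (←) rewrites b into (b | b), now ((~ (b | b)) & (a & 1))
step 5: xor_false (←) rewrites a into (a ^ 0), now ((~ (b | b)) & ((a ^ 0) & 1))
step 6: absorb_and (←) rewrites b into (b & (b | 0)), which is E2

YES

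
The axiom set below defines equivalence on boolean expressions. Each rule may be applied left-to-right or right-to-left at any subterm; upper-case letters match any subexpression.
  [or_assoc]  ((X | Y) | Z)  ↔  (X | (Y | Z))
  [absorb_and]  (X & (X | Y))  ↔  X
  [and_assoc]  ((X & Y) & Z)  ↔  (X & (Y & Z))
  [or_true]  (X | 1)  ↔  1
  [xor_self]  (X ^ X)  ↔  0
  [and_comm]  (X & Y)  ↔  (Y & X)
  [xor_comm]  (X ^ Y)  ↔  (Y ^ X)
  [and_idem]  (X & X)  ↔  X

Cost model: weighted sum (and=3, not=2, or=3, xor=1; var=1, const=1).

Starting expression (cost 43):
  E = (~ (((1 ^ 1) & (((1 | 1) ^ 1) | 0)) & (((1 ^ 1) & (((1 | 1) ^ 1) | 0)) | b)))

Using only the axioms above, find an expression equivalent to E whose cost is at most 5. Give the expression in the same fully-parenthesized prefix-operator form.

(1) (((1 ^ 1) & (((1 | 1) ^ 1) | 0)) & (((1 ^ 1) & (((1 | 1) ^ 1) | 0)) | b))  =[absorb_and →]=  ((1 ^ 1) & (((1 | 1) ^ 1) | 0))    ⊢ (~ ((1 ^ 1) & (((1 | 1) ^ 1) | 0)))
(2) (1 | 1)  =[or_true →]=  1    ⊢ (~ ((1 ^ 1) & ((1 ^ 1) | 0)))
(3) ((1 ^ 1) & ((1 ^ 1) | 0))  =[absorb_and →]=  (1 ^ 1)    ⊢ cost 5, within 5

(~ (1 ^ 1))   [cost 5]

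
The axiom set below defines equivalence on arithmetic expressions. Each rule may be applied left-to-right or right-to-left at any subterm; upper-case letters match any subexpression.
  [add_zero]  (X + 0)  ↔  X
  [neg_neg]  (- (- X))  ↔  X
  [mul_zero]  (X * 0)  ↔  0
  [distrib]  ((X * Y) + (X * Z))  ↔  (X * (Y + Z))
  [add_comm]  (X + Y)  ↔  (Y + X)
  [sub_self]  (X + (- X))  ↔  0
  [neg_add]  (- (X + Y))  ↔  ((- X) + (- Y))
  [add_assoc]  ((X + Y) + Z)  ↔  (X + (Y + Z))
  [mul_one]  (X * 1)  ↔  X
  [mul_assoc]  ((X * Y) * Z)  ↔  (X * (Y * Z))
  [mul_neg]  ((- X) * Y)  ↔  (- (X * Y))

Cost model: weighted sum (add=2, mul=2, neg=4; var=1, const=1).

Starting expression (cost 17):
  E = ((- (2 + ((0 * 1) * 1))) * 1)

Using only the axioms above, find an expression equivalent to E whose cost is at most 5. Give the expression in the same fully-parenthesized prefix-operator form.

(- 2)   [cost 5]

(1) ((0 * 1) * 1)  =[mul_one →]=  (0 * 1)    ⊢ ((- (2 + (0 * 1))) * 1)
(2) (0 * 1)  =[mul_one →]=  0    ⊢ ((- (2 + 0)) * 1)
(3) (2 + 0)  =[add_zero →]=  2    ⊢ ((- 2) * 1)
(4) ((- 2) * 1)  =[mul_one →]=  (- 2)    ⊢ cost 5, within 5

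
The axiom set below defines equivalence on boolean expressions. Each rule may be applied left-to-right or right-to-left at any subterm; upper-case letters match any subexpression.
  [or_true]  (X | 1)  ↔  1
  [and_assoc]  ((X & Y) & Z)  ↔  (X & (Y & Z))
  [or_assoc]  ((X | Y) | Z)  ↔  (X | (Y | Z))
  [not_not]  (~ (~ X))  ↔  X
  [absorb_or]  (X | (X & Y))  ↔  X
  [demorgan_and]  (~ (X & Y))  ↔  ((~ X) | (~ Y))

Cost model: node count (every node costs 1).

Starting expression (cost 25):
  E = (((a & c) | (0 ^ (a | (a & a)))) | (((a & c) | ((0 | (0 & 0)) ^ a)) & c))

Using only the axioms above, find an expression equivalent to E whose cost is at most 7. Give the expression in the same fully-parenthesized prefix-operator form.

1. [absorb_or →] (a | (a & a))  →  a;  E = (((a & c) | (0 ^ a)) | (((a & c) | ((0 | (0 & 0)) ^ a)) & c))
2. [absorb_or →] (0 | (0 & 0))  →  0;  E = (((a & c) | (0 ^ a)) | (((a & c) | (0 ^ a)) & c))
3. [absorb_or →] (((a & c) | (0 ^ a)) | (((a & c) | (0 ^ a)) & c))  →  ((a & c) | (0 ^ a));  cost 7 ≤ 7, done

((a & c) | (0 ^ a))   [cost 7]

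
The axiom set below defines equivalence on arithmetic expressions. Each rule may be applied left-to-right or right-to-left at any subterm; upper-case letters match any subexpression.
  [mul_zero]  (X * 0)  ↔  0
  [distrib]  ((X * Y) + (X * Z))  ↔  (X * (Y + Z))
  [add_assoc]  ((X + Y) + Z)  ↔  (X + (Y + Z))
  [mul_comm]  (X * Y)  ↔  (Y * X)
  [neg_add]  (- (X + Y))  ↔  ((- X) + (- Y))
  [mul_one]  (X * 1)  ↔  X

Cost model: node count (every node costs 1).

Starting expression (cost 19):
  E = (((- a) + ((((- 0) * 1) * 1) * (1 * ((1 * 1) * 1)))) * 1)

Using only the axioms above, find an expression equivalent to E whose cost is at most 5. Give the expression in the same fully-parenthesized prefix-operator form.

((- a) + (- 0))   [cost 5]

1. [mul_one →] (((- a) + ((((- 0) * 1) * 1) * (1 * ((1 * 1) * 1)))) * 1)  →  ((- a) + ((((- 0) * 1) * 1) * (1 * ((1 * 1) * 1))))
2. [mul_one →] ((1 * 1) * 1)  →  (1 * 1);  E = ((- a) + ((((- 0) * 1) * 1) * (1 * (1 * 1))))
3. [mul_one →] (1 * 1)  →  1;  E = ((- a) + ((((- 0) * 1) * 1) * (1 * 1)))
4. [mul_one →] ((- 0) * 1)  →  (- 0);  E = ((- a) + (((- 0) * 1) * (1 * 1)))
5. [mul_one →] ((- 0) * 1)  →  (- 0);  E = ((- a) + ((- 0) * (1 * 1)))
6. [mul_one →] (1 * 1)  →  1;  E = ((- a) + ((- 0) * 1))
7. [mul_one →] ((- 0) * 1)  →  (- 0);  cost 5 ≤ 5, done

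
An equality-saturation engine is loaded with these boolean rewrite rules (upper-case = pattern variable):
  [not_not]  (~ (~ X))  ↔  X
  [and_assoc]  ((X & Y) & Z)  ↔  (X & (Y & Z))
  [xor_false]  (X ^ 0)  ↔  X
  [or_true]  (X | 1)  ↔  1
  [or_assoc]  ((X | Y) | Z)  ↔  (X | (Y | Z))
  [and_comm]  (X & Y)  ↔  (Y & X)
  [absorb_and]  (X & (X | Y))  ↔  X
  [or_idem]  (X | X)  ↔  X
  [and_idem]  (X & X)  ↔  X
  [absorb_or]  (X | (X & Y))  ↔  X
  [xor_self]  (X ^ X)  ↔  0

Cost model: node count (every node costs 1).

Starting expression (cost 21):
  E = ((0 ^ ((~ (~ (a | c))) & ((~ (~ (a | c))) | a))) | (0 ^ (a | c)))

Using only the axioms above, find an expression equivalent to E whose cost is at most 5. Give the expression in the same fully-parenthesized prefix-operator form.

(0 ^ (a | c))   [cost 5]

1. [absorb_and →] ((~ (~ (a | c))) & ((~ (~ (a | c))) | a))  →  (~ (~ (a | c)));  E = ((0 ^ (~ (~ (a | c)))) | (0 ^ (a | c)))
2. [not_not →] (~ (~ (a | c)))  →  (a | c);  E = ((0 ^ (a | c)) | (0 ^ (a | c)))
3. [or_idem →] ((0 ^ (a | c)) | (0 ^ (a | c)))  →  (0 ^ (a | c));  cost 5 ≤ 5, done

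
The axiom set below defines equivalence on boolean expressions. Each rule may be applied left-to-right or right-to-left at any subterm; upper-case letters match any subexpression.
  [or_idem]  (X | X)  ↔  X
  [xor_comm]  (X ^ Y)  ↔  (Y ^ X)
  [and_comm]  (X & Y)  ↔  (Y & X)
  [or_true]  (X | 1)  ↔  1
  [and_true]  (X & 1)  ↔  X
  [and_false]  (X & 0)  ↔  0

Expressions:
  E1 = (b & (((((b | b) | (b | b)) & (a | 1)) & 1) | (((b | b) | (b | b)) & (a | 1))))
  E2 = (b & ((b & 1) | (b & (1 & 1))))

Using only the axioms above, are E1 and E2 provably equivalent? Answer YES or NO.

step 1: and_true (→) rewrites ((((b | b) | (b | b)) & (a | 1)) & 1) into (((b | b) | (b | b)) & (a | 1)), now (b & ((((b | b) | (b | b)) & (a | 1)) | (((b | b) | (b | b)) & (a | 1))))
step 2: or_idem (→) rewrites ((((b | b) | (b | b)) & (a | 1)) | (((b | b) | (b | b)) & (a | 1))) into (((b | b) | (b | b)) & (a | 1)), now (b & (((b | b) | (b | b)) & (a | 1)))
step 3: or_idem (→) rewrites ((b | b) | (b | b)) into (b | b), now (b & ((b | b) & (a | 1)))
step 4: or_idem (→) rewrites (b | b) into b, now (b & (b & (a | 1)))
step 5: or_true (→) rewrites (a | 1) into 1, now (b & (b & 1))
step 6: or_idem (←) rewrites (b & 1) into ((b & 1) | (b & 1)), now (b & ((b & 1) | (b & 1)))
step 7: and_true (←) rewrites 1 into (1 & 1), which is E2

YES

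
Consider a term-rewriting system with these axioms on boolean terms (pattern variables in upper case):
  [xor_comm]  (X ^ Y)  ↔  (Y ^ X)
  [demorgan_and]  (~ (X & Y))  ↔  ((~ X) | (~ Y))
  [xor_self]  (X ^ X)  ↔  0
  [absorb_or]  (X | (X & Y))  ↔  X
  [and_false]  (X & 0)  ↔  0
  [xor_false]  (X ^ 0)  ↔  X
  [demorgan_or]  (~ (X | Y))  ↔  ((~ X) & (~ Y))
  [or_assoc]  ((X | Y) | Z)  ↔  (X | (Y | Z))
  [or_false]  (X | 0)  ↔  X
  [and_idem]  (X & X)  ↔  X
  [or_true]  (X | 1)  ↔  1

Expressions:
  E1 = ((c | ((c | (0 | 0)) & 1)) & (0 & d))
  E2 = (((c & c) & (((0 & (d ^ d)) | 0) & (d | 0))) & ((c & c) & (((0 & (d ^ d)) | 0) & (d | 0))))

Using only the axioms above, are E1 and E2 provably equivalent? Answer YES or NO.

(1) (0 | 0)  =[or_false →]=  0    ⊢ ((c | ((c | 0) & 1)) & (0 & d))
(2) (c | 0)  =[or_false →]=  c    ⊢ ((c | (c & 1)) & (0 & d))
(3) (c | (c & 1))  =[absorb_or →]=  c    ⊢ (c & (0 & d))
(4) 0  =[and_idem ←]=  (0 & 0)    ⊢ (c & ((0 & 0) & d))
(5) (0 & 0)  =[or_false ←]=  ((0 & 0) | 0)    ⊢ (c & (((0 & 0) | 0) & d))
(6) c  =[and_idem ←]=  (c & c)    ⊢ ((c & c) & (((0 & 0) | 0) & d))
(7) 0  =[xor_self ←]=  (d ^ d)    ⊢ ((c & c) & (((0 & (d ^ d)) | 0) & d))
(8) d  =[or_false ←]=  (d | 0)    ⊢ ((c & c) & (((0 & (d ^ d)) | 0) & (d | 0)))
(9) ((c & c) & (((0 & (d ^ d)) | 0) & (d | 0)))  =[and_idem ←]=  (((c & c) & (((0 & (d ^ d)) | 0) & (d | 0))) & ((c & c) & (((0 & (d ^ d)) | 0) & (d | 0))))    ⊢ E2

YES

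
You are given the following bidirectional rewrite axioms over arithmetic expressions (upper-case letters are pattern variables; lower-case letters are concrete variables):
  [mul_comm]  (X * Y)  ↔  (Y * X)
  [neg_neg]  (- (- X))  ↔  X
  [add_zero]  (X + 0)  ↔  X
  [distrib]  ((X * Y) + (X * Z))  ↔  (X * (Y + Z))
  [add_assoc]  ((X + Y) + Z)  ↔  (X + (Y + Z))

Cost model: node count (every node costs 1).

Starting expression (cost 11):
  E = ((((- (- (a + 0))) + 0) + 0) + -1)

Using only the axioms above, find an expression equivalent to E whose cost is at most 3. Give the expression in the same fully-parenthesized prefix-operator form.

(a + -1)   [cost 3]

step 1: add_zero (→) rewrites ((- (- (a + 0))) + 0) into (- (- (a + 0))), now (((- (- (a + 0))) + 0) + -1)
step 2: neg_neg (→) rewrites (- (- (a + 0))) into (a + 0), now (((a + 0) + 0) + -1)
step 3: add_zero (→) rewrites (a + 0) into a, now ((a + 0) + -1)
step 4: add_zero (→) rewrites (a + 0) into a, reaching cost 3 (bound 3)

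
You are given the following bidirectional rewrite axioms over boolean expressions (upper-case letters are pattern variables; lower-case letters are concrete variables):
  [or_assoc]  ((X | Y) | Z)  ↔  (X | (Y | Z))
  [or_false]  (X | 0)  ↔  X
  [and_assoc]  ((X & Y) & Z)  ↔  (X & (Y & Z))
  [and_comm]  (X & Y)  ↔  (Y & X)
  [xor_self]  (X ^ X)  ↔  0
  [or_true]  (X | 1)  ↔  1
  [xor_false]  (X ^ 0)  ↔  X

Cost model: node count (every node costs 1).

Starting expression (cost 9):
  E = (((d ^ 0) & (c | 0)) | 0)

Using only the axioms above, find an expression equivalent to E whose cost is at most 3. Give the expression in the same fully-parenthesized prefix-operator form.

(d & c)   [cost 3]

step 1: or_false (→) rewrites (c | 0) into c, now (((d ^ 0) & c) | 0)
step 2: xor_false (→) rewrites (d ^ 0) into d, now ((d & c) | 0)
step 3: or_false (→) rewrites ((d & c) | 0) into (d & c), reaching cost 3 (bound 3)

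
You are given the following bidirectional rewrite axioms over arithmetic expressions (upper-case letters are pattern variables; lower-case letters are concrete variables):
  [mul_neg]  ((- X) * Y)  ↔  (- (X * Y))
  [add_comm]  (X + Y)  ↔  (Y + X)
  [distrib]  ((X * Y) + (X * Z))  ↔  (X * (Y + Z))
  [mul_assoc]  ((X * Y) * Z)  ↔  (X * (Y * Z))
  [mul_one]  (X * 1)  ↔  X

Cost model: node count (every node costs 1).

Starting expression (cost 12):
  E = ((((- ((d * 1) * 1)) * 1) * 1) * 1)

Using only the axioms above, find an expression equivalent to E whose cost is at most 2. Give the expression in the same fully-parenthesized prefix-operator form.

(- d)   [cost 2]

1. [mul_one →] (d * 1)  →  d;  E = ((((- (d * 1)) * 1) * 1) * 1)
2. [mul_one →] ((((- (d * 1)) * 1) * 1) * 1)  →  (((- (d * 1)) * 1) * 1)
3. [mul_one →] (((- (d * 1)) * 1) * 1)  →  ((- (d * 1)) * 1)
4. [mul_neg →] ((- (d * 1)) * 1)  →  (- ((d * 1) * 1))
5. [mul_one →] (d * 1)  →  d;  E = (- (d * 1))
6. [mul_one →] (d * 1)  →  d;  cost 2 ≤ 2, done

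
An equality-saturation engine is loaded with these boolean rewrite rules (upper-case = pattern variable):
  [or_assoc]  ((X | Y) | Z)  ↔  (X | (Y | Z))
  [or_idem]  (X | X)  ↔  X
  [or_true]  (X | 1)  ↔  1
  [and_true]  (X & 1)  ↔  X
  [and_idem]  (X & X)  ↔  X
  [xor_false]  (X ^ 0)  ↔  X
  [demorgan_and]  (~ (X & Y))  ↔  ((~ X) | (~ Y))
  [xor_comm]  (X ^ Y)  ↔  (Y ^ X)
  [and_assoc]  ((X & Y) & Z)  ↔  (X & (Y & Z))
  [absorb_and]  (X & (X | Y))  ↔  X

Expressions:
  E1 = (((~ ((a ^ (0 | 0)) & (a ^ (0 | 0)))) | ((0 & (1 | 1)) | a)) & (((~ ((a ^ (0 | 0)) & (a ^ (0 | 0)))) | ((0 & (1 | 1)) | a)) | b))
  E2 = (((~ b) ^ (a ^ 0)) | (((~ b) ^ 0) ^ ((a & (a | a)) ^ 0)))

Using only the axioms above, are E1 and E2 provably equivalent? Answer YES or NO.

The axioms are sound identities: if E1 ↔* E2 then E1 and E2 evaluate identically under any assignment.
Under a=0, b=1: E1 evaluates to 1, E2 to 0. Distinct ⇒ no rewrite sequence connects them.

NO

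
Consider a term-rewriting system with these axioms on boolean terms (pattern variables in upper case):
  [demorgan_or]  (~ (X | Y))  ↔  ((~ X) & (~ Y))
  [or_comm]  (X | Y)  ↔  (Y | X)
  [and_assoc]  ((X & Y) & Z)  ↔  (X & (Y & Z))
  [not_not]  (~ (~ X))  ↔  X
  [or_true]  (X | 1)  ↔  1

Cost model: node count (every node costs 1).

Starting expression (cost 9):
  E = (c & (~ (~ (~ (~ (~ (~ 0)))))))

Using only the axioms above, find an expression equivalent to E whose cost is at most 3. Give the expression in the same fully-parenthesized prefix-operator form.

(c & 0)   [cost 3]

1. [not_not →] (~ (~ (~ (~ 0))))  →  (~ (~ 0));  E = (c & (~ (~ (~ (~ 0)))))
2. [not_not →] (~ (~ (~ 0)))  →  (~ 0);  E = (c & (~ (~ 0)))
3. [not_not →] (~ (~ 0))  →  0;  cost 3 ≤ 3, done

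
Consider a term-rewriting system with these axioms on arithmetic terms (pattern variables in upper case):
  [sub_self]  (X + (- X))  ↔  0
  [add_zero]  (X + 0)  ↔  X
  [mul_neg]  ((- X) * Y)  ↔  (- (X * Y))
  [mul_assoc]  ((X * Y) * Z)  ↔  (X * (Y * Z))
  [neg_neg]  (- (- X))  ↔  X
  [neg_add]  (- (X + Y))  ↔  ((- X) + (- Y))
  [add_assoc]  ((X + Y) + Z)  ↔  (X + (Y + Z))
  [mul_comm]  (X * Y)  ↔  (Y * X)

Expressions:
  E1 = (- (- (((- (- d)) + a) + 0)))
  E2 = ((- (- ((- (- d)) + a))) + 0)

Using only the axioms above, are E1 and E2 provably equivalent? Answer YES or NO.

(1) (- (- d))  =[neg_neg →]=  d    ⊢ (- (- ((d + a) + 0)))
(2) (- (- ((d + a) + 0)))  =[neg_neg →]=  ((d + a) + 0)
(3) ((d + a) + 0)  =[add_zero →]=  (d + a)
(4) d  =[neg_neg ←]=  (- (- d))    ⊢ ((- (- d)) + a)
(5) ((- (- d)) + a)  =[add_zero ←]=  (((- (- d)) + a) + 0)
(6) ((- (- d)) + a)  =[neg_neg ←]=  (- (- ((- (- d)) + a)))    ⊢ E2

YES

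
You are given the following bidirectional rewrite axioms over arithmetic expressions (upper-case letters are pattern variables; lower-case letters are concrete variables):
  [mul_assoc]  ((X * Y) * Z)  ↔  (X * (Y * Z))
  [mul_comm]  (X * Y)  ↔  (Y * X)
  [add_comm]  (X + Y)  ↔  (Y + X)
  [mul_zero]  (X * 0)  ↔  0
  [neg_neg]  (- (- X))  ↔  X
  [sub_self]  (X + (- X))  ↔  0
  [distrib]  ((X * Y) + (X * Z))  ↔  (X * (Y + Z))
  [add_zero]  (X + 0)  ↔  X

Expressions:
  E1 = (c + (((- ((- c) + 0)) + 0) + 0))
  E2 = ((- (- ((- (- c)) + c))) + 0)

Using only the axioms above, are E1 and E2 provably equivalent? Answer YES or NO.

YES

1. [add_zero →] (((- ((- c) + 0)) + 0) + 0)  →  ((- ((- c) + 0)) + 0);  E1 = (c + ((- ((- c) + 0)) + 0))
2. [add_zero →] ((- c) + 0)  →  (- c);  E1 = (c + ((- (- c)) + 0))
3. [add_zero →] ((- (- c)) + 0)  →  (- (- c));  E1 = (c + (- (- c)))
4. [neg_neg →] (- (- c))  →  c;  E1 = (c + c)
5. [add_zero ←] (c + c)  →  ((c + c) + 0)
6. [neg_neg ←] c  →  (- (- c));  E1 = (((- (- c)) + c) + 0)
7. [neg_neg ←] ((- (- c)) + c)  →  (- (- ((- (- c)) + c)));  this is E2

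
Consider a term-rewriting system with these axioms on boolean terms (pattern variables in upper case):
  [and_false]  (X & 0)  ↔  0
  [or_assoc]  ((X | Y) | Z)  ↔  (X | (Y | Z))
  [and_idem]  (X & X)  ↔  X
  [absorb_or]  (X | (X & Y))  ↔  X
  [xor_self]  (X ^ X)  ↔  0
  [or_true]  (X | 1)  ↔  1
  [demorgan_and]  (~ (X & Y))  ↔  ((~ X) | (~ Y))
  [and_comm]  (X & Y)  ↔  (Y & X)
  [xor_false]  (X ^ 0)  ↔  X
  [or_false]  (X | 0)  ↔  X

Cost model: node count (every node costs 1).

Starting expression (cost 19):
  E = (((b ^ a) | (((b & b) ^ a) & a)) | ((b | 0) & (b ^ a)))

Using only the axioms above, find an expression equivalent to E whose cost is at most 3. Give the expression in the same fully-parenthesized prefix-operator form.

(1) (b & b)  =[and_idem →]=  b    ⊢ (((b ^ a) | ((b ^ a) & a)) | ((b | 0) & (b ^ a)))
(2) ((b | 0) & (b ^ a))  =[and_comm →]=  ((b ^ a) & (b | 0))    ⊢ (((b ^ a) | ((b ^ a) & a)) | ((b ^ a) & (b | 0)))
(3) ((b ^ a) | ((b ^ a) & a))  =[absorb_or →]=  (b ^ a)    ⊢ ((b ^ a) | ((b ^ a) & (b | 0)))
(4) (b | 0)  =[or_false →]=  b    ⊢ ((b ^ a) | ((b ^ a) & b))
(5) ((b ^ a) | ((b ^ a) & b))  =[absorb_or →]=  (b ^ a)    ⊢ cost 3, within 3

(b ^ a)   [cost 3]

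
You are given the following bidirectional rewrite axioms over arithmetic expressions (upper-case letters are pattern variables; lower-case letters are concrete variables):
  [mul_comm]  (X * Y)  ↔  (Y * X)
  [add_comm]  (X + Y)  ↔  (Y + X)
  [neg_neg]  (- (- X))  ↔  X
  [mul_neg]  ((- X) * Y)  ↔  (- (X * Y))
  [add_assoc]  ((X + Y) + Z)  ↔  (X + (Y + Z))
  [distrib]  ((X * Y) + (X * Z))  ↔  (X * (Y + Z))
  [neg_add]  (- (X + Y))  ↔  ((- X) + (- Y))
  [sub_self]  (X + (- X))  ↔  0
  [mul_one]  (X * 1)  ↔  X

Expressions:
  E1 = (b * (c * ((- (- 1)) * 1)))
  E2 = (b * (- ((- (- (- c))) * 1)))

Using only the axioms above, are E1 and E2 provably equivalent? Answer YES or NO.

step 1: neg_neg (→) rewrites (- (- 1)) into 1, now (b * (c * (1 * 1)))
step 2: mul_one (→) rewrites (1 * 1) into 1, now (b * (c * 1))
step 3: mul_one (→) rewrites (c * 1) into c, now (b * c)
step 4: neg_neg (←) rewrites c into (- (- c)), now (b * (- (- c)))
step 5: neg_neg (←) rewrites (- c) into (- (- (- c))), now (b * (- (- (- (- c)))))
step 6: mul_one (←) rewrites (- (- (- c))) into ((- (- (- c))) * 1), which is E2

YES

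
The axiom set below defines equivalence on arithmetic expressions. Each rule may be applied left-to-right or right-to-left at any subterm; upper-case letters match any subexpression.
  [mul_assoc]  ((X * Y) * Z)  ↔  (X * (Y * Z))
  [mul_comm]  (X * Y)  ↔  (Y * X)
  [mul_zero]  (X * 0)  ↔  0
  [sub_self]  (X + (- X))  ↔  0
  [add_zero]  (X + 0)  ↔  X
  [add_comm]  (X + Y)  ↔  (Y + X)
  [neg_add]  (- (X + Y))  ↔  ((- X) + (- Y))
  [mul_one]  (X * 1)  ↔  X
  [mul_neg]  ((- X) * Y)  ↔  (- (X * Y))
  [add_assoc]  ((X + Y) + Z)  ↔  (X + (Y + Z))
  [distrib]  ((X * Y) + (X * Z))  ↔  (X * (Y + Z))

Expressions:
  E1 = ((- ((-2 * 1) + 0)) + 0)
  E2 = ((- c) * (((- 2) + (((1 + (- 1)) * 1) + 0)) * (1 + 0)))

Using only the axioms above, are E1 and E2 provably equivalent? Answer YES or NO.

Every axiom is a valid identity, so a rewrite proof would force E1 and E2 to agree under every assignment.
At c=0: E1 = 2 but E2 = 0; they differ, so no derivation exists.

NO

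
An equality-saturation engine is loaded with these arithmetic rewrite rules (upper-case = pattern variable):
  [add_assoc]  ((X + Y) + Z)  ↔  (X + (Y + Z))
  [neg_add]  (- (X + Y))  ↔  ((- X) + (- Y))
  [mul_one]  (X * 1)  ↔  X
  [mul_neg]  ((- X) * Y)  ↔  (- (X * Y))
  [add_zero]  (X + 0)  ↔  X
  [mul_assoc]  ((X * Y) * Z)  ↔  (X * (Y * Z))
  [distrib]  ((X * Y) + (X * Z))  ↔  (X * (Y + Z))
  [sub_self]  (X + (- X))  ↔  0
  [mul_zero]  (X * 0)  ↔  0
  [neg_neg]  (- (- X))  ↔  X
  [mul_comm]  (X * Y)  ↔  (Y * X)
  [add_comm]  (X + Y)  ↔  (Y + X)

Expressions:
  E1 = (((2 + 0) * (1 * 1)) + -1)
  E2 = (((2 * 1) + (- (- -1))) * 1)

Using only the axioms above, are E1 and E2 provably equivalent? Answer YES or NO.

step 1: add_zero (→) rewrites (2 + 0) into 2, now ((2 * (1 * 1)) + -1)
step 2: mul_one (→) rewrites (1 * 1) into 1, now ((2 * 1) + -1)
step 3: mul_one (←) rewrites ((2 * 1) + -1) into (((2 * 1) + -1) * 1)
step 4: neg_neg (←) rewrites -1 into (- (- -1)), which is E2

YES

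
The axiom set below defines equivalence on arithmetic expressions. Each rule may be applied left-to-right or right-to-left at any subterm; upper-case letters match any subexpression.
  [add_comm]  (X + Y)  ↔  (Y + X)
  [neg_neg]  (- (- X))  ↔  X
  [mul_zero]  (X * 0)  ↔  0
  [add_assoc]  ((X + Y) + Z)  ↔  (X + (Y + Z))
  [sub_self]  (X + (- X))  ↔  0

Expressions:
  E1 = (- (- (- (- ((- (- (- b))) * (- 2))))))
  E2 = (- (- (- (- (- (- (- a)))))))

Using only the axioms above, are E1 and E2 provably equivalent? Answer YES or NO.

The axioms are sound identities: if E1 ↔* E2 then E1 and E2 evaluate identically under any assignment.
Under a=0, b=1: E1 evaluates to 2, E2 to 0. Distinct ⇒ no rewrite sequence connects them.

NO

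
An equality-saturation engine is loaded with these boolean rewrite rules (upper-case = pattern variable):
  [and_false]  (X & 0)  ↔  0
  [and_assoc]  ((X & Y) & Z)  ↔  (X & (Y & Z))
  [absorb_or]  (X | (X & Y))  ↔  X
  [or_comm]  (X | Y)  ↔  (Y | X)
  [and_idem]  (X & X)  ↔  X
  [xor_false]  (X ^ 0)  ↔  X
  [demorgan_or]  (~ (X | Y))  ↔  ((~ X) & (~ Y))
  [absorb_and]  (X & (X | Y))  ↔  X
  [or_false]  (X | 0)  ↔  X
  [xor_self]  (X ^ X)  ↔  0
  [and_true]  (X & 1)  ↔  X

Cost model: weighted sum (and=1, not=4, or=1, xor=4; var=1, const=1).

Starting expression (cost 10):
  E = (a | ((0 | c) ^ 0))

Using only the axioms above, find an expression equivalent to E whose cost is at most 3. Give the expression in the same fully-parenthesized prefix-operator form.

step 1: xor_false (→) rewrites ((0 | c) ^ 0) into (0 | c), now (a | (0 | c))
step 2: or_comm (→) rewrites (0 | c) into (c | 0), now (a | (c | 0))
step 3: or_false (→) rewrites (c | 0) into c, reaching cost 3 (bound 3)

(a | c)   [cost 3]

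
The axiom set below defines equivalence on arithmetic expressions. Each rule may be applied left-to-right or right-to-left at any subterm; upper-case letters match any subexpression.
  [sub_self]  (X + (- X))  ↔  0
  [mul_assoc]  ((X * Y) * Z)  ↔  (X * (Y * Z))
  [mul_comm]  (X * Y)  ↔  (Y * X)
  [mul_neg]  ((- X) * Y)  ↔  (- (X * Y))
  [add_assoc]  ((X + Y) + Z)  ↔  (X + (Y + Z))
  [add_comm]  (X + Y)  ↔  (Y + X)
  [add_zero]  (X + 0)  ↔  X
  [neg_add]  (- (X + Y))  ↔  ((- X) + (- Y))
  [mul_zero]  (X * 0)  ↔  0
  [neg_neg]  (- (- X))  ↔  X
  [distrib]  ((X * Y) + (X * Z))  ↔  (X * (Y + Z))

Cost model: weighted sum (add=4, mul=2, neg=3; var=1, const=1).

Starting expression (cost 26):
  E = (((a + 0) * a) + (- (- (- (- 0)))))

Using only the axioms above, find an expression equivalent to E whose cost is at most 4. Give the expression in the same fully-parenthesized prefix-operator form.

(a * a)   [cost 4]

(1) (- (- (- 0)))  =[neg_neg →]=  (- 0)    ⊢ (((a + 0) * a) + (- (- 0)))
(2) (a + 0)  =[add_zero →]=  a    ⊢ ((a * a) + (- (- 0)))
(3) (- (- 0))  =[neg_neg →]=  0    ⊢ ((a * a) + 0)
(4) ((a * a) + 0)  =[add_zero →]=  (a * a)    ⊢ cost 4, within 4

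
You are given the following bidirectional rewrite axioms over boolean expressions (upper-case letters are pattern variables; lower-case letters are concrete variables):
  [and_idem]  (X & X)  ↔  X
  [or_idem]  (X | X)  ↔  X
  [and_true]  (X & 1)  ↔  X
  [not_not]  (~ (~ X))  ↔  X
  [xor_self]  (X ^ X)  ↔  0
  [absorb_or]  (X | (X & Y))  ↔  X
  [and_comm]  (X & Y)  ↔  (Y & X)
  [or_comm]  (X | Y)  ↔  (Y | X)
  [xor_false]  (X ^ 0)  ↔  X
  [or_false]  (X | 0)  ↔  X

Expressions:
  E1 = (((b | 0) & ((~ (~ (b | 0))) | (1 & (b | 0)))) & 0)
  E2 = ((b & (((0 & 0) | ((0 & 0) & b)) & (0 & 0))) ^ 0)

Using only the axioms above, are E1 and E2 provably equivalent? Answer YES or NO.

YES

1. [not_not →] (~ (~ (b | 0)))  →  (b | 0);  E1 = (((b | 0) & ((b | 0) | (1 & (b | 0)))) & 0)
2. [and_comm →] (1 & (b | 0))  →  ((b | 0) & 1);  E1 = (((b | 0) & ((b | 0) | ((b | 0) & 1))) & 0)
3. [absorb_or →] ((b | 0) | ((b | 0) & 1))  →  (b | 0);  E1 = (((b | 0) & (b | 0)) & 0)
4. [and_idem →] ((b | 0) & (b | 0))  →  (b | 0);  E1 = ((b | 0) & 0)
5. [or_false →] (b | 0)  →  b;  E1 = (b & 0)
6. [and_idem ←] 0  →  (0 & 0);  E1 = (b & (0 & 0))
7. [and_idem ←] (0 & 0)  →  ((0 & 0) & (0 & 0));  E1 = (b & ((0 & 0) & (0 & 0)))
8. [absorb_or ←] (0 & 0)  →  ((0 & 0) | ((0 & 0) & b));  E1 = (b & (((0 & 0) | ((0 & 0) & b)) & (0 & 0)))
9. [xor_false ←] (b & (((0 & 0) | ((0 & 0) & b)) & (0 & 0)))  →  ((b & (((0 & 0) | ((0 & 0) & b)) & (0 & 0))) ^ 0);  this is E2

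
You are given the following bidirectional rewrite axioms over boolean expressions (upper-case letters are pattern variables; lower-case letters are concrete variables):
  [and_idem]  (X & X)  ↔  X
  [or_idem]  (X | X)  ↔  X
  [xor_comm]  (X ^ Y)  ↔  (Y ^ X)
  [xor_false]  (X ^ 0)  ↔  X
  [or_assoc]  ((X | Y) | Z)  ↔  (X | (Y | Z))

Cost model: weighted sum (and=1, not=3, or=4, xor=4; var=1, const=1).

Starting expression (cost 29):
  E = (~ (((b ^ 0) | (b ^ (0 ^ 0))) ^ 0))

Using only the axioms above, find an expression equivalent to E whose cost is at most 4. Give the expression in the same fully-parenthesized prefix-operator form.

step 1: xor_false (→) rewrites (0 ^ 0) into 0, now (~ (((b ^ 0) | (b ^ 0)) ^ 0))
step 2: or_idem (→) rewrites ((b ^ 0) | (b ^ 0)) into (b ^ 0), now (~ ((b ^ 0) ^ 0))
step 3: xor_false (→) rewrites (b ^ 0) into b, now (~ (b ^ 0))
step 4: xor_false (→) rewrites (b ^ 0) into b, reaching cost 4 (bound 4)

(~ b)   [cost 4]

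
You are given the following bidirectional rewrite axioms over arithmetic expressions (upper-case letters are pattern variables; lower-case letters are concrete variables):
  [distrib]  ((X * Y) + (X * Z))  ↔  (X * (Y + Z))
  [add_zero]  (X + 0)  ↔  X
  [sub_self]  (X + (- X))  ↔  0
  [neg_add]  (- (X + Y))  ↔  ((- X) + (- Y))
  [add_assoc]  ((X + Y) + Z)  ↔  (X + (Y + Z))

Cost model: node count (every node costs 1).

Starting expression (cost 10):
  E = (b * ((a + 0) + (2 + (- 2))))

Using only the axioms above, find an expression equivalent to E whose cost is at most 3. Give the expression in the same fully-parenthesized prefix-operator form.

(b * a)   [cost 3]

step 1: sub_self (→) rewrites (2 + (- 2)) into 0, now (b * ((a + 0) + 0))
step 2: add_zero (→) rewrites ((a + 0) + 0) into (a + 0), now (b * (a + 0))
step 3: add_zero (→) rewrites (a + 0) into a, reaching cost 3 (bound 3)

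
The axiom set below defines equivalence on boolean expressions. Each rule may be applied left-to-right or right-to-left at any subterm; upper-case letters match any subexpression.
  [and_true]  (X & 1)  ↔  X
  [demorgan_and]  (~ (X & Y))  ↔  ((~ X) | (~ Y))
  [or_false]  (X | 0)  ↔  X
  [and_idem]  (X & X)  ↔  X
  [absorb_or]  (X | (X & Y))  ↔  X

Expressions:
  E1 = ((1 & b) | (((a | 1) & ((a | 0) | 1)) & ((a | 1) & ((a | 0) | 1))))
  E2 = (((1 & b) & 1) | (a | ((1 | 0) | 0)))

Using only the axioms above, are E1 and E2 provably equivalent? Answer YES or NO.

YES

(1) (((a | 1) & ((a | 0) | 1)) & ((a | 1) & ((a | 0) | 1)))  =[and_idem →]=  ((a | 1) & ((a | 0) | 1))    ⊢ ((1 & b) | ((a | 1) & ((a | 0) | 1)))
(2) (a | 0)  =[or_false →]=  a    ⊢ ((1 & b) | ((a | 1) & (a | 1)))
(3) ((a | 1) & (a | 1))  =[and_idem →]=  (a | 1)    ⊢ ((1 & b) | (a | 1))
(4) 1  =[or_false ←]=  (1 | 0)    ⊢ ((1 & b) | (a | (1 | 0)))
(5) (1 & b)  =[and_true ←]=  ((1 & b) & 1)    ⊢ (((1 & b) & 1) | (a | (1 | 0)))
(6) (1 | 0)  =[or_false ←]=  ((1 | 0) | 0)    ⊢ E2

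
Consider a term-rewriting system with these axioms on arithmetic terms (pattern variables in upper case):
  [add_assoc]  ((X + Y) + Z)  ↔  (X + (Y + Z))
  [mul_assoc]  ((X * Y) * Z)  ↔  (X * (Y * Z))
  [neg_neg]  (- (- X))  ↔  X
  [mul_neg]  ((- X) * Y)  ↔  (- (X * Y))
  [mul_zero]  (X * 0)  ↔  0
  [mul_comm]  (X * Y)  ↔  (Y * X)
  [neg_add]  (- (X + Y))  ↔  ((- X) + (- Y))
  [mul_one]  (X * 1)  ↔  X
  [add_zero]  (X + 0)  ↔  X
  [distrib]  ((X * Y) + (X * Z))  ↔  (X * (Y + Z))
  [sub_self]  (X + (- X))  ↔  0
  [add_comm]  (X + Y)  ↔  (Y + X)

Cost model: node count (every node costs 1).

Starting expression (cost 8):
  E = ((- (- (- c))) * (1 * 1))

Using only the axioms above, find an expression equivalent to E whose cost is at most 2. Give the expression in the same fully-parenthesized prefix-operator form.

(- c)   [cost 2]

(1) (1 * 1)  =[mul_one →]=  1    ⊢ ((- (- (- c))) * 1)
(2) (- (- (- c)))  =[neg_neg →]=  (- c)    ⊢ ((- c) * 1)
(3) ((- c) * 1)  =[mul_one →]=  (- c)    ⊢ cost 2, within 2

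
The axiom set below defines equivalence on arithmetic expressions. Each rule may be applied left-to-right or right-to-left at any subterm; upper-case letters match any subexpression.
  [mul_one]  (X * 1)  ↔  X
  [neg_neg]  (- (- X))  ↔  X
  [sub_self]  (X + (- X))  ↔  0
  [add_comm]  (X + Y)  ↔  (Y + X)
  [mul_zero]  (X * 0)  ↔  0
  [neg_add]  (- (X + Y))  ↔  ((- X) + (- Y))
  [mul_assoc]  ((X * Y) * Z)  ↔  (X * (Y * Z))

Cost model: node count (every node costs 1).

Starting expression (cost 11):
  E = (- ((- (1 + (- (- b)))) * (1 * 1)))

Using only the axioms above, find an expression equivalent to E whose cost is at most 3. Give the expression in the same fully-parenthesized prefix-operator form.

(1 + b)   [cost 3]

(1) (- (- b))  =[neg_neg →]=  b    ⊢ (- ((- (1 + b)) * (1 * 1)))
(2) (1 * 1)  =[mul_one →]=  1    ⊢ (- ((- (1 + b)) * 1))
(3) ((- (1 + b)) * 1)  =[mul_one →]=  (- (1 + b))    ⊢ (- (- (1 + b)))
(4) (- (- (1 + b)))  =[neg_neg →]=  (1 + b)    ⊢ cost 3, within 3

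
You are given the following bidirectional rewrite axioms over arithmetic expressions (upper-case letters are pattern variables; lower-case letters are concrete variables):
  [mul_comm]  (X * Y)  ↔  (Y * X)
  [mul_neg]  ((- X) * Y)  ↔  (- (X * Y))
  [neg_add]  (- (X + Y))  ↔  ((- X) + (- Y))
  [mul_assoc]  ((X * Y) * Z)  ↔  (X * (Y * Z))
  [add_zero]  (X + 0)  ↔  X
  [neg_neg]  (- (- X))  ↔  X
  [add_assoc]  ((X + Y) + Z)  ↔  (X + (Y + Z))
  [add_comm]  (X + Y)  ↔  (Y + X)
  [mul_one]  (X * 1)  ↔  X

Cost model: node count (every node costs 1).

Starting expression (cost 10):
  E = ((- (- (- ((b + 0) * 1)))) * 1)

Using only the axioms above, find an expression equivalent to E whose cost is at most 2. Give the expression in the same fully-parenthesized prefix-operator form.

(1) ((b + 0) * 1)  =[mul_one →]=  (b + 0)    ⊢ ((- (- (- (b + 0)))) * 1)
(2) (b + 0)  =[add_zero →]=  b    ⊢ ((- (- (- b))) * 1)
(3) ((- (- (- b))) * 1)  =[mul_one →]=  (- (- (- b)))
(4) (- (- b))  =[neg_neg →]=  b    ⊢ cost 2, within 2

(- b)   [cost 2]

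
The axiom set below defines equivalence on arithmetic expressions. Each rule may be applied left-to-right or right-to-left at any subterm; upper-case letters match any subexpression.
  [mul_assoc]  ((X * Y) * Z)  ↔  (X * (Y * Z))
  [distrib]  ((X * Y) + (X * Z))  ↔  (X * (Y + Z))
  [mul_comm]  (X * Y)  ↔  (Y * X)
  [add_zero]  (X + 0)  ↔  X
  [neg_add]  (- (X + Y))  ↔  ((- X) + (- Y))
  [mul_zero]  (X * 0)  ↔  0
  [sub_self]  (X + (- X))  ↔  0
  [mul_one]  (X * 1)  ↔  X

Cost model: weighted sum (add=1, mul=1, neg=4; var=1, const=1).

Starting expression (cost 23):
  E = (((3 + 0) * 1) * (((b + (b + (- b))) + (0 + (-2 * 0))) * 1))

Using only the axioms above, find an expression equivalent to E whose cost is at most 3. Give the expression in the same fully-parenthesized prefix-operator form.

(3 * b)   [cost 3]

1. [mul_one →] (((b + (b + (- b))) + (0 + (-2 * 0))) * 1)  →  ((b + (b + (- b))) + (0 + (-2 * 0)));  E = (((3 + 0) * 1) * ((b + (b + (- b))) + (0 + (-2 * 0))))
2. [sub_self →] (b + (- b))  →  0;  E = (((3 + 0) * 1) * ((b + 0) + (0 + (-2 * 0))))
3. [mul_zero →] (-2 * 0)  →  0;  E = (((3 + 0) * 1) * ((b + 0) + (0 + 0)))
4. [add_zero →] (0 + 0)  →  0;  E = (((3 + 0) * 1) * ((b + 0) + 0))
5. [mul_one →] ((3 + 0) * 1)  →  (3 + 0);  E = ((3 + 0) * ((b + 0) + 0))
6. [add_zero →] (b + 0)  →  b;  E = ((3 + 0) * (b + 0))
7. [add_zero →] (b + 0)  →  b;  E = ((3 + 0) * b)
8. [add_zero →] (3 + 0)  →  3;  cost 3 ≤ 3, done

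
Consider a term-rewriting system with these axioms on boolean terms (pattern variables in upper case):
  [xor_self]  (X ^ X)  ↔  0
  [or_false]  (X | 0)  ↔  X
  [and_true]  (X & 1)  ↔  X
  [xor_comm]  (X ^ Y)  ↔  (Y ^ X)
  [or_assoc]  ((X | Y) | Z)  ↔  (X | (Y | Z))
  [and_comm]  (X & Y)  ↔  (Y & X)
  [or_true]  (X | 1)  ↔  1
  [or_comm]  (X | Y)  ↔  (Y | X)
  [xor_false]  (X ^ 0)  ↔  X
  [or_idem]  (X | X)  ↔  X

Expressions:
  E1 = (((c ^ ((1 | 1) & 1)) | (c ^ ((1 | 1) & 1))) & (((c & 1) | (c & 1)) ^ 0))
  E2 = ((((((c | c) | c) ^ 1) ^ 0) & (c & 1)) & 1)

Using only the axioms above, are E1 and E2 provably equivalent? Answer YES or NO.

YES

(1) ((c ^ ((1 | 1) & 1)) | (c ^ ((1 | 1) & 1)))  =[or_idem →]=  (c ^ ((1 | 1) & 1))    ⊢ ((c ^ ((1 | 1) & 1)) & (((c & 1) | (c & 1)) ^ 0))
(2) ((c & 1) | (c & 1))  =[or_idem →]=  (c & 1)    ⊢ ((c ^ ((1 | 1) & 1)) & ((c & 1) ^ 0))
(3) ((1 | 1) & 1)  =[and_true →]=  (1 | 1)    ⊢ ((c ^ (1 | 1)) & ((c & 1) ^ 0))
(4) ((c & 1) ^ 0)  =[xor_false →]=  (c & 1)    ⊢ ((c ^ (1 | 1)) & (c & 1))
(5) (1 | 1)  =[or_true →]=  1    ⊢ ((c ^ 1) & (c & 1))
(6) c  =[or_idem ←]=  (c | c)    ⊢ (((c | c) ^ 1) & (c & 1))
(7) c  =[or_idem ←]=  (c | c)    ⊢ ((((c | c) | c) ^ 1) & (c & 1))
(8) ((((c | c) | c) ^ 1) & (c & 1))  =[and_true ←]=  (((((c | c) | c) ^ 1) & (c & 1)) & 1)
(9) (((c | c) | c) ^ 1)  =[xor_false ←]=  ((((c | c) | c) ^ 1) ^ 0)    ⊢ E2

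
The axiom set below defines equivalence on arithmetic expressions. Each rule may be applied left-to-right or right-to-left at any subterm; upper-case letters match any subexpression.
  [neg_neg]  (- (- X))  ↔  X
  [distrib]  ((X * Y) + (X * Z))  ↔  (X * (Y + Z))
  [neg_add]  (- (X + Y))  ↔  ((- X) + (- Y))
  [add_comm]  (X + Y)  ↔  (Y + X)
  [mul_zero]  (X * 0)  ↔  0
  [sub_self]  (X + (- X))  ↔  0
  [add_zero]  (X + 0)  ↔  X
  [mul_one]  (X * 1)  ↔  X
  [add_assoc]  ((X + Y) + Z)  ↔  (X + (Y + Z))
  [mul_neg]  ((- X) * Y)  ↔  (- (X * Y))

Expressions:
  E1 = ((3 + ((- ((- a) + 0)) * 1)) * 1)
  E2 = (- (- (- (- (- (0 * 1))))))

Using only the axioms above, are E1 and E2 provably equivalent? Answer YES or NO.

NO

All listed rules preserve value, hence provable equivalence implies equal values everywhere; look for a separating assignment.
a=0 gives E1 ↦ 3, E2 ↦ 0; values differ ⇒ not provably equivalent.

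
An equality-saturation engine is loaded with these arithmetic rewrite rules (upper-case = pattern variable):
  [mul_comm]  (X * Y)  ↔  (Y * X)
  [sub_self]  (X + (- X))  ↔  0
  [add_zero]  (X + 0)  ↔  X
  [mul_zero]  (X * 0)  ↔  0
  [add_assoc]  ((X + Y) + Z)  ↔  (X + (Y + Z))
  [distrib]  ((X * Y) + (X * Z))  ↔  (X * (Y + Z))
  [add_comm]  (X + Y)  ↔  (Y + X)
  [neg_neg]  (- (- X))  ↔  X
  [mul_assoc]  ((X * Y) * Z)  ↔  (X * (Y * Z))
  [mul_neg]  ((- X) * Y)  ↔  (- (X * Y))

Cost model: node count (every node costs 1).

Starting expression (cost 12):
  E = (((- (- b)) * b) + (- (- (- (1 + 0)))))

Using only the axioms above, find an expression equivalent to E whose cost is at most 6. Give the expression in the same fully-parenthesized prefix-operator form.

step 1: add_zero (→) rewrites (1 + 0) into 1, now (((- (- b)) * b) + (- (- (- 1))))
step 2: neg_neg (→) rewrites (- (- b)) into b, now ((b * b) + (- (- (- 1))))
step 3: neg_neg (→) rewrites (- (- 1)) into 1, reaching cost 6 (bound 6)

((b * b) + (- 1))   [cost 6]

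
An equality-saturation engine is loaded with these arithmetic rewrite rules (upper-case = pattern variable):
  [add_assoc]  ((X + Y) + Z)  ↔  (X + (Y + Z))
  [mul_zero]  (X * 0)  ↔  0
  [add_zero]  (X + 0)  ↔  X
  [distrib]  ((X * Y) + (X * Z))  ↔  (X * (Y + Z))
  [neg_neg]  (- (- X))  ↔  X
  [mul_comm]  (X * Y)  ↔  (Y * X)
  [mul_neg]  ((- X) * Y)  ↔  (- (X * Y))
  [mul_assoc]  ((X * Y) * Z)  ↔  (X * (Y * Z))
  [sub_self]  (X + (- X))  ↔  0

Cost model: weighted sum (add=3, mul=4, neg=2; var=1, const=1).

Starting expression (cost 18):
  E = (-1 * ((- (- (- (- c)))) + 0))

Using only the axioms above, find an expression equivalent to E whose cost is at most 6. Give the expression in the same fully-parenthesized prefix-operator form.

step 1: add_zero (→) rewrites ((- (- (- (- c)))) + 0) into (- (- (- (- c)))), now (-1 * (- (- (- (- c)))))
step 2: neg_neg (→) rewrites (- (- (- c))) into (- c), now (-1 * (- (- c)))
step 3: neg_neg (→) rewrites (- (- c)) into c, reaching cost 6 (bound 6)

(-1 * c)   [cost 6]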